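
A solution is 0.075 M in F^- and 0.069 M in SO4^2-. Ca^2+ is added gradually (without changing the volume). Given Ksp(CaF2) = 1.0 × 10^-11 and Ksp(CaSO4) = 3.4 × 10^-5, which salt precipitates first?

CaF2

Each salt begins to precipitate when Q = Ksp, i.e. when [Ca^2+] reaches its threshold.
For CaF2: 1.0 × 10^-11 = (0.075)^2 × [Ca^2+]  ⇒  [Ca^2+] = 1.8 × 10^-9 M.
For CaSO4: 3.4 × 10^-5 = 0.069 × [Ca^2+]  ⇒  [Ca^2+] = 4.9 × 10^-4 M.
The salt with the lower threshold [Ca^2+] precipitates first: CaF2.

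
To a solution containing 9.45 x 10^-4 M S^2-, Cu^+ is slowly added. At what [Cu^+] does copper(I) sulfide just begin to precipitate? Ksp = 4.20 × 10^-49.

Cu2S(s) ⇌ 2 Cu^+ + S^2-
Ksp = [Cu^+]^2[S^2-]
Precipitation begins when Q = Ksp. With [S^2-] = 9.45 x 10^-4 M:
4.20 × 10^-49 = (9.45 x 10^-4) × [Cu^+]^2
[Cu^+] = (4.20 × 10^-49 / 9.45 × 10^-4)^(1/2) = 2.11 x 10^-23 M

[Cu^+] ≈ 2.11 × 10^-23 M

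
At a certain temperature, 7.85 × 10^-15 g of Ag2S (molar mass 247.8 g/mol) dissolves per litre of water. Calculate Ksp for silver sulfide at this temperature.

Molar solubility s = (7.85 × 10^-15 g/L) / (247.8 g/mol) = 3.168 × 10^-17 M.
Ag2S(s) ⇌ 2 Ag^+(aq) + S^2-(aq)
If s mol/L of Ag2S dissolves, [Ag^+] = 2s and [S^2-] = s.
Ksp = [Ag^+]^2[S^2-]
So Ksp = (2s)^2 × s = 4s^3
With s = 3.168 × 10^-17: Ksp = 1.27 × 10^-49

1.27e-49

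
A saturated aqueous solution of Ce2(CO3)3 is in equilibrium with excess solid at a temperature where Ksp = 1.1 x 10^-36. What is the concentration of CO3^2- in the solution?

[CO3^2-] = 7.6e-8 M

Ce2(CO3)3(s) ⇌ 2 Ce^3+(aq) + 3 CO3^2-(aq)
Ksp = [Ce^3+]^2[CO3^2-]^3
Let s = molar solubility. Then [Ce^3+] = 2s and [CO3^2-] = 3s.
Substituting: Ksp = (2s)^2(3s)^3 = 108s^5
s^5 = 1.1 x 10^-36 / 108, so s = 2.52 × 10^-8 M
[CO3^2-] = 3s = 7.6 × 10^-8 M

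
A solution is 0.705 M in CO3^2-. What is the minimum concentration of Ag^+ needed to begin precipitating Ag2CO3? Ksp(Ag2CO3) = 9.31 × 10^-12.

[Ag^+] ≈ 3.63e-6 M

Ag2CO3(s) ⇌ 2 Ag^+(aq) + CO3^2-(aq)
Ksp = [Ag^+]^2[CO3^2-]
Precipitation begins when Q = Ksp. With [CO3^2-] = 0.705 M:
9.31 × 10^-12 = (0.705) × [Ag^+]^2
[Ag^+] = (9.31 × 10^-12 / 7.05 × 10^-1)^(1/2) = 3.63 × 10^-6 M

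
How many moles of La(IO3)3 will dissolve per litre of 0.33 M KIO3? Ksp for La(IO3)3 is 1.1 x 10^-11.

La(IO3)3(s) ⇌ La^3+(aq) + 3 IO3^-(aq)
Ksp = [La^3+][IO3^-]^3
Let s = moles of La(IO3)3 that dissolve per litre. [La^3+] = s, [IO3^-] = 0.33 + 3s ≈ 0.33 (since IO3^- from KIO3 dominates).
Ksp ≈ s × (0.33)^3
s = 3.1 x 10^-10 M
Check: 3s = 9.2 × 10^-10 ≪ 0.33, so the approximation is valid.

s ≈ 3.1 × 10^-10 M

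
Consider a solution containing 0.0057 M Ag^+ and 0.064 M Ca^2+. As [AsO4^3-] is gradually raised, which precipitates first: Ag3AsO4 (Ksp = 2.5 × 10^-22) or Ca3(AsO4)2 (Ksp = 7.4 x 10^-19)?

Ag3AsO4

Each salt begins to precipitate when Q = Ksp, i.e. when [AsO4^3-] reaches its threshold.
For Ag3AsO4: 2.5 × 10^-22 = (0.0057)^3 × [AsO4^3-]  ⇒  [AsO4^3-] = 1.3 × 10^-15 M.
For Ca3(AsO4)2: 7.4 x 10^-19 = (0.064)^3 × [AsO4^3-]^2  ⇒  [AsO4^3-] = 5.3 × 10^-8 M.
The salt with the lower threshold [AsO4^3-] precipitates first: Ag3AsO4.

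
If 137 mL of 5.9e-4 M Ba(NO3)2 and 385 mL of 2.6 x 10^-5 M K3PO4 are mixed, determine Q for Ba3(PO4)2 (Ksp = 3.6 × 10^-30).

1.4e-21

Total volume = 137 + 385 = 522 mL.
[Ba^2+] = 5.9 × 10^-4 × (137/522) = 1.55 × 10^-4 M
[PO4^3-] = 2.6 x 10^-5 × (385/522) = 1.92 x 10^-5 M
Ba3(PO4)2(s) ⇌ 3 Ba^2+ + 2 PO4^3-, so Q = [Ba^2+]^3[PO4^3-]^2
Q = (1.55 × 10^-4)^3(1.92 × 10^-5)^2 = 1.4 × 10^-21
Q > Ksp, so Ba3(PO4)2 will precipitate.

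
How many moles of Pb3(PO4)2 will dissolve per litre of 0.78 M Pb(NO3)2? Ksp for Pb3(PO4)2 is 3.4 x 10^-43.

Pb3(PO4)2(s) ⇌ 3 Pb^2+ + 2 PO4^3-
Ksp = [Pb^2+]^3[PO4^3-]^2
Let s be the molar solubility in this solution. [Pb^2+] = 0.78 + 3s ≈ 0.78, [PO4^3-] = 2s (common-ion effect: Pb^2+ is already 0.78 M).
Ksp ≈ (0.78)^3 × (2s)^2
s = 4.2 × 10^-22 M
Check: 3s = 1.3 x 10^-21 ≪ 0.78, so the approximation is valid.

4.2 × 10^-22 M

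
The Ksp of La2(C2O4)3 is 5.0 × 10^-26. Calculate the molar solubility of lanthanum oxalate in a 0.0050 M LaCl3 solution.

La2(C2O4)3(s) <=> 2 La^3+ + 3 C2O4^2-
Ksp = [La^3+]^2[C2O4^2-]^3
Let s = moles of La2(C2O4)3 that dissolve per litre. [La^3+] = 0.0050 + 2s ≈ 0.0050, [C2O4^2-] = 3s (common-ion effect: La^3+ is already 0.0050 M).
Ksp ≈ (0.0050)^2 × (3s)^3
s = 4.2 x 10^-8 M
Check: 2s = 8.4 × 10^-8 ≪ 0.0050, so the approximation is valid.

s ≈ 4.2 x 10^-8 M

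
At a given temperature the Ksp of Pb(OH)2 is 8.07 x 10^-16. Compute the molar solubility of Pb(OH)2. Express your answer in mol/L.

Pb(OH)2(s) ⇌ Pb^2+(aq) + 2 OH^-(aq)
Ksp = [Pb^2+][OH^-]^2
Let s = molar solubility. Then [Pb^2+] = s and [OH^-] = 2s.
So Ksp = s × (2s)^2 = 4s^3
s^3 = 8.07 x 10^-16 / 4, so s = 5.87 × 10^-6 M

5.87 × 10^-6 M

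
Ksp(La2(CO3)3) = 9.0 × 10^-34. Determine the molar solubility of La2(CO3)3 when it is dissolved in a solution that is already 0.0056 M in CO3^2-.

3.6e-14 M

La2(CO3)3(s) ⇌ 2 La^3+(aq) + 3 CO3^2-(aq)
Ksp = [La^3+]^2[CO3^2-]^3
If s mol/L dissolves here, [La^3+] = 2s, [CO3^2-] = 0.0056 + 3s ≈ 0.0056 (Ksp is small, so little additional dissolves).
Ksp ≈ (2s)^2 × (0.0056)^3
s = 3.6 x 10^-14 M
Check: 3s = 1.1 × 10^-13 ≪ 0.0056, so the approximation is valid.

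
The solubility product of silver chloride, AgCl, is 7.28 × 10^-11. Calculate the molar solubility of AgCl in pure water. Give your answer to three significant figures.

s = 8.53e-6 M

AgCl(s) ⇌ Ag^+(aq) + Cl^-(aq)
Ksp = [Ag^+][Cl^-]
With molar solubility s: [Ag^+] = s, [Cl^-] = s.
Ksp = (s)(s) = s^2
s = (7.28 × 10^-11)^(1/2) = 8.53 × 10^-6 M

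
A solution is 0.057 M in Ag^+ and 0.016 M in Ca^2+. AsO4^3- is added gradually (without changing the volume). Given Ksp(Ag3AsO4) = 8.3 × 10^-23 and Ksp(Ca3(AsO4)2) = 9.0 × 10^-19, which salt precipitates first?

Each salt begins to precipitate when Q = Ksp, i.e. when [AsO4^3-] reaches its threshold.
For Ag3AsO4: 8.3 × 10^-23 = (0.057)^3 × [AsO4^3-]  ⇒  [AsO4^3-] = 4.5 × 10^-19 M.
For Ca3(AsO4)2: 9.0 × 10^-19 = (0.016)^3 × [AsO4^3-]^2  ⇒  [AsO4^3-] = 4.7 × 10^-7 M.
The salt with the lower threshold [AsO4^3-] precipitates first: Ag3AsO4.

Ag3AsO4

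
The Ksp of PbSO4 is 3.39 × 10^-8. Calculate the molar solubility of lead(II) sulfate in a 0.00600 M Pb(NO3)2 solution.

s ≈ 5.65e-6 M

PbSO4(s) <=> Pb^2+ + SO4^2-
Ksp = [Pb^2+][SO4^2-]
Let s = moles of PbSO4 that dissolve per litre. [Pb^2+] = 0.00600 + s ≈ 0.00600, [SO4^2-] = s (Ksp is small, so little additional dissolves).
Ksp ≈ 0.00600 × s
s = 5.65 × 10^-6 M
Check: s = 5.7 × 10^-6 ≪ 0.00600, so the approximation is valid.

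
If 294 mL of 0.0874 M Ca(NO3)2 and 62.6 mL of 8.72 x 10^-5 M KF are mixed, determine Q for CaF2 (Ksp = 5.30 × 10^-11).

Total volume = 294 + 62.6 = 356.6 mL.
[Ca^2+] = 8.74 × 10^-2 × (294/356.6) = 7.206 × 10^-2 M
[F^-] = 8.72 x 10^-5 × (62.6/356.6) = 1.531 × 10^-5 M
CaF2(s) ⇌ Ca^2+(aq) + 2 F^-(aq), so Q = [Ca^2+][F^-]^2
Q = (7.206 × 10^-2)(1.531 x 10^-5)^2 = 1.69 × 10^-11
Q < Ksp, so no precipitate of CaF2 forms.

Q = 1.69e-11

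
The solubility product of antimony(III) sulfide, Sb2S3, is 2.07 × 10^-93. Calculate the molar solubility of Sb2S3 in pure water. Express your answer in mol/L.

Sb2S3(s) <=> 2 Sb^3+ + 3 S^2-
Ksp = [Sb^3+]^2[S^2-]^3
Let s = molar solubility. Then [Sb^3+] = 2s and [S^2-] = 3s.
So Ksp = (2s)^2 × (3s)^3 = 108s^5
s = (2.07 × 10^-93 / 108)^(1/5) = 1.14 × 10^-19 M

1.14 × 10^-19 M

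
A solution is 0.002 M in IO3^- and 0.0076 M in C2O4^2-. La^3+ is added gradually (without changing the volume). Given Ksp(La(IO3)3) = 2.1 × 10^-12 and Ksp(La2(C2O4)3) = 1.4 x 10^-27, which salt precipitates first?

La2(C2O4)3

Precipitation of each salt starts when its ion product equals its Ksp.
For La(IO3)3: 2.1 × 10^-12 = (0.002)^3 × [La^3+]  ⇒  [La^3+] = 2.6 × 10^-4 M.
For La2(C2O4)3: 1.4 x 10^-27 = (0.0076)^3 × [La^3+]^2  ⇒  [La^3+] = 5.6 × 10^-11 M.
The salt with the lower threshold [La^3+] precipitates first: La2(C2O4)3.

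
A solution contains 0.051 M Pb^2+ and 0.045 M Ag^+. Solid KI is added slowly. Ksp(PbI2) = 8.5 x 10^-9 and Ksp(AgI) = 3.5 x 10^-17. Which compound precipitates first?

AgI

Precipitation of each salt starts when its ion product equals its Ksp.
For PbI2: 8.5 x 10^-9 = 0.051 × [I^-]^2  ⇒  [I^-] = 4.1 x 10^-4 M.
For AgI: 3.5 x 10^-17 = 0.045 × [I^-]  ⇒  [I^-] = 7.8 × 10^-16 M.
The salt with the lower threshold [I^-] precipitates first: AgI.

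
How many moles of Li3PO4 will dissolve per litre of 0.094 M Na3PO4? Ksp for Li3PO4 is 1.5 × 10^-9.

8.4e-4 M

Li3PO4(s) <=> 3 Li^+ + PO4^3-
Ksp = [Li^+]^3[PO4^3-]
If s mol/L dissolves here, [Li^+] = 3s, [PO4^3-] = 0.094 + s ≈ 0.094 (since PO4^3- from Na3PO4 dominates).
Ksp ≈ (3s)^3 × 0.094
s = 8.4 x 10^-4 M
Check: s = 8.4 x 10^-4 ≪ 0.094, so the approximation is valid.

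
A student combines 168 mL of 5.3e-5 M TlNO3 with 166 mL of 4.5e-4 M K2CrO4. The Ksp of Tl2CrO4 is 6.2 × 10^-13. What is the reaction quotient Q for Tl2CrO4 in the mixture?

Total volume = 168 + 166 = 334 mL.
[Tl^+] = 5.3 × 10^-5 × (168/334) = 2.67 × 10^-5 M
[CrO4^2-] = 4.5 x 10^-4 × (166/334) = 2.24 x 10^-4 M
Tl2CrO4(s) ⇌ 2 Tl^+(aq) + CrO4^2-(aq), so Q = [Tl^+]^2[CrO4^2-]
Q = (2.67 x 10^-5)^2(2.24 × 10^-4) = 1.6 x 10^-13
Q < Ksp, so no precipitate of Tl2CrO4 forms.

Q = 1.6 × 10^-13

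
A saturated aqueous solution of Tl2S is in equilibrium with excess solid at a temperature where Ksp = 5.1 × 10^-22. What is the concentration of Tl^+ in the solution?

[Tl^+] ≈ 1.0 × 10^-7 M

Tl2S(s) ⇌ 2 Tl^+ + S^2-
Ksp = [Tl^+]^2[S^2-]
With molar solubility s: [Tl^+] = 2s, [S^2-] = s.
So Ksp = (2s)^2 × s = 4s^3
Solving, s = (5.1 × 10^-22/4)^(1/3) = 5.03 × 10^-8 M
[Tl^+] = 2s = 1.0 × 10^-7 M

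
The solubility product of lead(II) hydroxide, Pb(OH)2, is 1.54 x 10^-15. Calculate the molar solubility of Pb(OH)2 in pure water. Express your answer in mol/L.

7.27e-6 M

Pb(OH)2(s) <=> Pb^2+(aq) + 2 OH^-(aq)
Ksp = [Pb^2+][OH^-]^2
For each mole of Pb(OH)2 that dissolves: [Pb^2+] = s, [OH^-] = 2s.
Substituting: Ksp = s(2s)^2 = 4s^3
Solving, s = (1.54 x 10^-15/4)^(1/3) = 7.27 x 10^-6 M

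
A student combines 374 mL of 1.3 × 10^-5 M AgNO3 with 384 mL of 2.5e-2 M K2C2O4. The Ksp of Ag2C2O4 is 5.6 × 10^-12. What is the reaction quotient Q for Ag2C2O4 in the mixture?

Q ≈ 5.2 × 10^-13

Total volume = 374 + 384 = 758 mL.
[Ag^+] = 1.3 x 10^-5 × (374/758) = 6.41 × 10^-6 M
[C2O4^2-] = 2.5 x 10^-2 × (384/758) = 1.27 x 10^-2 M
Ag2C2O4(s) ⇌ 2 Ag^+ + C2O4^2-, so Q = [Ag^+]^2[C2O4^2-]
Q = (6.41 × 10^-6)^2(1.27 x 10^-2) = 5.2 × 10^-13
Q < Ksp, so no precipitate of Ag2C2O4 forms.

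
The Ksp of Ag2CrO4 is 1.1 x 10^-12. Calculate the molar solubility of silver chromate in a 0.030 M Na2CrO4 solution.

s = 3.0 x 10^-6 M

Ag2CrO4(s) ⇌ 2 Ag^+(aq) + CrO4^2-(aq)
Ksp = [Ag^+]^2[CrO4^2-]
Let s = moles of Ag2CrO4 that dissolve per litre. [Ag^+] = 2s, [CrO4^2-] = 0.030 + s ≈ 0.030 (Ksp is small, so little additional dissolves).
Ksp ≈ (2s)^2 × 0.030
s = 3.0 × 10^-6 M
Check: s = 3.0 x 10^-6 ≪ 0.030, so the approximation is valid.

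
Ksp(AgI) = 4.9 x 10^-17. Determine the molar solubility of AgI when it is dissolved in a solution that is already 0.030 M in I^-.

1.6 × 10^-15 M

AgI(s) ⇌ Ag^+(aq) + I^-(aq)
Ksp = [Ag^+][I^-]
Let s be the molar solubility in this solution. [Ag^+] = s, [I^-] = 0.030 + s ≈ 0.030 (since the I^- already present dominates).
Ksp ≈ s × 0.030
s = 1.6 × 10^-15 M
Check: s = 1.6 × 10^-15 ≪ 0.030, so the approximation is valid.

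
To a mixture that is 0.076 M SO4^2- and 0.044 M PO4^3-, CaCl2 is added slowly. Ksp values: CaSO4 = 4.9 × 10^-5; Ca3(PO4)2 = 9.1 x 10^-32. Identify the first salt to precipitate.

Each salt begins to precipitate when Q = Ksp, i.e. when [Ca^2+] reaches its threshold.
For CaSO4: 4.9 × 10^-5 = 0.076 × [Ca^2+]  ⇒  [Ca^2+] = 6.4 × 10^-4 M.
For Ca3(PO4)2: 9.1 x 10^-32 = (0.044)^2 × [Ca^2+]^3  ⇒  [Ca^2+] = 3.6 x 10^-10 M.
The salt with the lower threshold [Ca^2+] precipitates first: Ca3(PO4)2.

Ca3(PO4)2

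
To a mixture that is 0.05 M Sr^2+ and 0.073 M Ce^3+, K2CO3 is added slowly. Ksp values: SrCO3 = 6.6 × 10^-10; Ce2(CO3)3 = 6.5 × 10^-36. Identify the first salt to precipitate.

Ce2(CO3)3

Precipitation of each salt starts when its ion product equals its Ksp.
For SrCO3: 6.6 × 10^-10 = 0.05 × [CO3^2-]  ⇒  [CO3^2-] = 1.3 × 10^-8 M.
For Ce2(CO3)3: 6.5 × 10^-36 = (0.073)^2 × [CO3^2-]^3  ⇒  [CO3^2-] = 1.1 × 10^-11 M.
The salt with the lower threshold [CO3^2-] precipitates first: Ce2(CO3)3.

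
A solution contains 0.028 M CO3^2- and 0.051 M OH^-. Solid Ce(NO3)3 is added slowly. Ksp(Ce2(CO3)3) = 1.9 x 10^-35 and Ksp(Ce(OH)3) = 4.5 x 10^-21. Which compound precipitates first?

Ce(OH)3

Each salt begins to precipitate when Q = Ksp, i.e. when [Ce^3+] reaches its threshold.
For Ce2(CO3)3: 1.9 x 10^-35 = (0.028)^3 × [Ce^3+]^2  ⇒  [Ce^3+] = 9.3 x 10^-16 M.
For Ce(OH)3: 4.5 x 10^-21 = (0.051)^3 × [Ce^3+]  ⇒  [Ce^3+] = 3.4 × 10^-17 M.
The salt with the lower threshold [Ce^3+] precipitates first: Ce(OH)3.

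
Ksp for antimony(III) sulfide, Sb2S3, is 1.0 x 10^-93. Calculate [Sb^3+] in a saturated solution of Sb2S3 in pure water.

Sb2S3(s) ⇌ 2 Sb^3+ + 3 S^2-
Ksp = [Sb^3+]^2[S^2-]^3
Let s = molar solubility. Then [Sb^3+] = 2s and [S^2-] = 3s.
Substituting: Ksp = (2s)^2(3s)^3 = 108s^5
s = (1.0 x 10^-93 / 108)^(1/5) = 9.85 × 10^-20 M
[Sb^3+] = 2s = 2.0 x 10^-19 M

[Sb^3+] ≈ 2.0e-19 M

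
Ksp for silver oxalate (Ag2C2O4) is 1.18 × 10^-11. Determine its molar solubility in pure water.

s ≈ 1.43 x 10^-4 M

Ag2C2O4(s) ⇌ 2 Ag^+ + C2O4^2-
Ksp = [Ag^+]^2[C2O4^2-]
Let s = molar solubility. Then [Ag^+] = 2s and [C2O4^2-] = s.
So Ksp = (2s)^2 × s = 4s^3
s = (1.18 × 10^-11 / 4)^(1/3) = 1.43 x 10^-4 M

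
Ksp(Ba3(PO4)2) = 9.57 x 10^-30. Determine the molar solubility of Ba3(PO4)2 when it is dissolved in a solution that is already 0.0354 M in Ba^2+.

Ba3(PO4)2(s) ⇌ 3 Ba^2+(aq) + 2 PO4^3-(aq)
Ksp = [Ba^2+]^3[PO4^3-]^2
Let s be the molar solubility in this solution. [Ba^2+] = 0.0354 + 3s ≈ 0.0354, [PO4^3-] = 2s (since the Ba^2+ already present dominates).
Ksp ≈ (0.0354)^3 × (2s)^2
s = 2.32 × 10^-13 M
Check: 3s = 7.0 × 10^-13 ≪ 0.0354, so the approximation is valid.

2.32 x 10^-13 M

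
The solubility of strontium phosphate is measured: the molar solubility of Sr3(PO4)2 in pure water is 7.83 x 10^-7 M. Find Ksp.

Sr3(PO4)2(s) <=> 3 Sr^2+ + 2 PO4^3-
For each mole of Sr3(PO4)2 that dissolves: [Sr^2+] = 3s, [PO4^3-] = 2s.
Ksp = [Sr^2+]^3[PO4^3-]^2
Ksp = (3s)^3(2s)^2 = 108s^5
Ksp = 108 × (7.83 × 10^-7)^5 = 3.18 × 10^-29

Ksp = 3.18e-29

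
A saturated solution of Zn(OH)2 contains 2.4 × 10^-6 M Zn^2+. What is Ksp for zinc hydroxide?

Zn(OH)2(s) ⇌ Zn^2+ + 2 OH^-
Stoichiometry gives [OH^-] = (2/1)[Zn^2+] = 4.80 x 10^-6 M.
Ksp = [Zn^2+][OH^-]^2
Ksp = 2.4 x 10^-6 × (4.80 × 10^-6)^2 = 5.5 × 10^-17

Ksp ≈ 5.5 x 10^-17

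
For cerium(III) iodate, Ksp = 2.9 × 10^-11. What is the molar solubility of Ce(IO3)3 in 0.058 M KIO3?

Ce(IO3)3(s) ⇌ Ce^3+ + 3 IO3^-
Ksp = [Ce^3+][IO3^-]^3
Let s be the molar solubility in this solution. [Ce^3+] = s, [IO3^-] = 0.058 + 3s ≈ 0.058 (common-ion effect: IO3^- is already 0.058 M).
Ksp ≈ s × (0.058)^3
s = 1.5 x 10^-7 M
Check: 3s = 4.5 × 10^-7 ≪ 0.058, so the approximation is valid.

1.5e-7 M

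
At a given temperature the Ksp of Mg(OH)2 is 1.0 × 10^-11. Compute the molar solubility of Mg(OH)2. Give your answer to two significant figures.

Mg(OH)2(s) ⇌ Mg^2+(aq) + 2 OH^-(aq)
Ksp = [Mg^2+][OH^-]^2
For each mole of Mg(OH)2 that dissolves: [Mg^2+] = s, [OH^-] = 2s.
Substituting: Ksp = s(2s)^2 = 4s^3
s = (1.0 × 10^-11 / 4)^(1/3) = 1.4 × 10^-4 M

s = 1.4 x 10^-4 M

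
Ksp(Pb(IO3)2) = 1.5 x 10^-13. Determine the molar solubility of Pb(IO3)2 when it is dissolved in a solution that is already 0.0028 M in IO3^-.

Pb(IO3)2(s) ⇌ Pb^2+(aq) + 2 IO3^-(aq)
Ksp = [Pb^2+][IO3^-]^2
If s mol/L dissolves here, [Pb^2+] = s, [IO3^-] = 0.0028 + 2s ≈ 0.0028 (Ksp is small, so little additional dissolves).
Ksp ≈ s × (0.0028)^2
s = 1.9 × 10^-8 M
Check: 2s = 3.8 × 10^-8 ≪ 0.0028, so the approximation is valid.

s = 1.9 × 10^-8 M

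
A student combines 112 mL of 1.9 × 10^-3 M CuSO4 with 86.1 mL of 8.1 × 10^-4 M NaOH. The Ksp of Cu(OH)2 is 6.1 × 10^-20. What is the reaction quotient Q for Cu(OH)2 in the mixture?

Total volume = 112 + 86.1 = 198.1 mL.
[Cu^2+] = 1.9 x 10^-3 × (112/198.1) = 1.07 × 10^-3 M
[OH^-] = 8.1 × 10^-4 × (86.1/198.1) = 3.52 × 10^-4 M
Cu(OH)2(s) ⇌ Cu^2+ + 2 OH^-, so Q = [Cu^2+][OH^-]^2
Q = (1.07 × 10^-3)(3.52 × 10^-4)^2 = 1.3 × 10^-10
Q > Ksp, so Cu(OH)2 will precipitate.

Q ≈ 1.3 × 10^-10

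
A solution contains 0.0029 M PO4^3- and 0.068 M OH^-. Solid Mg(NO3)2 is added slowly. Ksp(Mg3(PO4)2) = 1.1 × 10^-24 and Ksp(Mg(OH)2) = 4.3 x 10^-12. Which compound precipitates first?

Mg(OH)2

Each salt begins to precipitate when Q = Ksp, i.e. when [Mg^2+] reaches its threshold.
For Mg3(PO4)2: 1.1 × 10^-24 = (0.0029)^2 × [Mg^2+]^3  ⇒  [Mg^2+] = 5.1 × 10^-7 M.
For Mg(OH)2: 4.3 x 10^-12 = (0.068)^2 × [Mg^2+]  ⇒  [Mg^2+] = 9.3 × 10^-10 M.
The salt with the lower threshold [Mg^2+] precipitates first: Mg(OH)2.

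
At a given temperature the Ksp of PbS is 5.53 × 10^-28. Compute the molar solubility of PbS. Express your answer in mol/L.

2.35e-14 M

PbS(s) ⇌ Pb^2+(aq) + S^2-(aq)
Ksp = [Pb^2+][S^2-]
If s mol/L of PbS dissolves, [Pb^2+] = s and [S^2-] = s.
Ksp = (s)(s) = s^2
s = (5.53 × 10^-28)^(1/2) = 2.35 × 10^-14 M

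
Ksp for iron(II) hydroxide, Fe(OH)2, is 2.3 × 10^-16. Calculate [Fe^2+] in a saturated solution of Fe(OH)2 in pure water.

Fe(OH)2(s) <=> Fe^2+(aq) + 2 OH^-(aq)
Ksp = [Fe^2+][OH^-]^2
With molar solubility s: [Fe^2+] = s, [OH^-] = 2s.
Substituting: Ksp = s(2s)^2 = 4s^3
s = (2.3 × 10^-16 / 4)^(1/3) = 3.86 × 10^-6 M
[Fe^2+] = s = 3.9 × 10^-6 M

3.9 x 10^-6 M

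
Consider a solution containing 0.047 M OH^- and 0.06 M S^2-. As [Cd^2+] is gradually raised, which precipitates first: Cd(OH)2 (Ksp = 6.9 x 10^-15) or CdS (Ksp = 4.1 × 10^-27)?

CdS

Each salt begins to precipitate when Q = Ksp, i.e. when [Cd^2+] reaches its threshold.
For Cd(OH)2: 6.9 x 10^-15 = (0.047)^2 × [Cd^2+]  ⇒  [Cd^2+] = 3.1 × 10^-12 M.
For CdS: 4.1 × 10^-27 = 0.06 × [Cd^2+]  ⇒  [Cd^2+] = 6.8 × 10^-26 M.
The salt with the lower threshold [Cd^2+] precipitates first: CdS.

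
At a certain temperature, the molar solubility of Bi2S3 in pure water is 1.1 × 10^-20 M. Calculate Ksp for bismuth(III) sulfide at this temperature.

Bi2S3(s) ⇌ 2 Bi^3+ + 3 S^2-
If s mol/L of Bi2S3 dissolves, [Bi^3+] = 2s and [S^2-] = 3s.
Ksp = [Bi^3+]^2[S^2-]^3
Ksp = (2s)^2(3s)^3 = 108s^5
With s = 1.1 × 10^-20: Ksp = 1.7 x 10^-98

Ksp ≈ 1.7 × 10^-98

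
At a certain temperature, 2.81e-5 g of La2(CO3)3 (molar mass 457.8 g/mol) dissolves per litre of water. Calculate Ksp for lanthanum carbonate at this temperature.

Ksp ≈ 9.41 × 10^-35

Molar solubility s = (2.81 x 10^-5 g/L) / (457.8 g/mol) = 6.138 x 10^-8 M.
La2(CO3)3(s) ⇌ 2 La^3+(aq) + 3 CO3^2-(aq)
With molar solubility s: [La^3+] = 2s, [CO3^2-] = 3s.
Ksp = [La^3+]^2[CO3^2-]^3
Substituting: Ksp = (2s)^2(3s)^3 = 108s^5
With s = 6.138 × 10^-8: Ksp = 9.41 × 10^-35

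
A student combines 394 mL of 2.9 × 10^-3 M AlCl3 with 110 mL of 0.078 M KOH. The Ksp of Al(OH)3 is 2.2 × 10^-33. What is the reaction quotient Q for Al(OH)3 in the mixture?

Q ≈ 1.1 × 10^-8

Total volume = 394 + 110 = 504 mL.
[Al^3+] = 2.9 x 10^-3 × (394/504) = 2.27 × 10^-3 M
[OH^-] = 7.8 × 10^-2 × (110/504) = 1.70 × 10^-2 M
Al(OH)3(s) <=> Al^3+ + 3 OH^-, so Q = [Al^3+][OH^-]^3
Q = (2.27 × 10^-3)(1.70 × 10^-2)^3 = 1.1 × 10^-8
Q > Ksp, so Al(OH)3 will precipitate.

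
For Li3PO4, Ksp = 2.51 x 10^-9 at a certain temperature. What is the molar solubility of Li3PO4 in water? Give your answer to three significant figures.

Li3PO4(s) ⇌ 3 Li^+(aq) + PO4^3-(aq)
Ksp = [Li^+]^3[PO4^3-]
Let s = molar solubility. Then [Li^+] = 3s and [PO4^3-] = s.
Substituting: Ksp = (3s)^3s = 27s^4
s = (2.51 x 10^-9 / 27)^(1/4) = 3.11 × 10^-3 M

s ≈ 3.11e-3 M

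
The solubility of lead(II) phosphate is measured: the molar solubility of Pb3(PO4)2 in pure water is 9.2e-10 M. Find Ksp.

Ksp ≈ 7.1e-44

Pb3(PO4)2(s) ⇌ 3 Pb^2+ + 2 PO4^3-
With molar solubility s: [Pb^2+] = 3s, [PO4^3-] = 2s.
Ksp = [Pb^2+]^3[PO4^3-]^2
So Ksp = (3s)^3 × (2s)^2 = 108s^5
Ksp = 108 × (9.2 × 10^-10)^5 = 7.1 × 10^-44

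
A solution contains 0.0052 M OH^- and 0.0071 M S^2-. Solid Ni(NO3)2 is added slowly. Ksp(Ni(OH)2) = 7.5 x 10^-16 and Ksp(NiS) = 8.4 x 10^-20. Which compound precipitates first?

Each salt begins to precipitate when Q = Ksp, i.e. when [Ni^2+] reaches its threshold.
For Ni(OH)2: 7.5 x 10^-16 = (0.0052)^2 × [Ni^2+]  ⇒  [Ni^2+] = 2.8 x 10^-11 M.
For NiS: 8.4 x 10^-20 = 0.0071 × [Ni^2+]  ⇒  [Ni^2+] = 1.2 × 10^-17 M.
The salt with the lower threshold [Ni^2+] precipitates first: NiS.

NiS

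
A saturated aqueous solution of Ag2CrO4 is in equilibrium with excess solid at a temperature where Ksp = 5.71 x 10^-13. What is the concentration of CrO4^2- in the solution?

[CrO4^2-] = 5.23e-5 M

Ag2CrO4(s) <=> 2 Ag^+(aq) + CrO4^2-(aq)
Ksp = [Ag^+]^2[CrO4^2-]
For each mole of Ag2CrO4 that dissolves: [Ag^+] = 2s, [CrO4^2-] = s.
Ksp = (2s)^2s = 4s^3
s^3 = 5.71 x 10^-13 / 4, so s = 5.226 x 10^-5 M
[CrO4^2-] = s = 5.23 × 10^-5 M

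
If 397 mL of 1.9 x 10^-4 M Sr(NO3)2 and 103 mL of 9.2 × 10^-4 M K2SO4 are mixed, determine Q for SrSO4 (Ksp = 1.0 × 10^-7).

Q = 2.9 × 10^-8

Total volume = 397 + 103 = 500 mL.
[Sr^2+] = 1.9 x 10^-4 × (397/500) = 1.51 x 10^-4 M
[SO4^2-] = 9.2 × 10^-4 × (103/500) = 1.90 × 10^-4 M
SrSO4(s) ⇌ Sr^2+ + SO4^2-, so Q = [Sr^2+][SO4^2-]
Q = (1.51 × 10^-4)(1.90 × 10^-4) = 2.9 x 10^-8
Q < Ksp, so no precipitate of SrSO4 forms.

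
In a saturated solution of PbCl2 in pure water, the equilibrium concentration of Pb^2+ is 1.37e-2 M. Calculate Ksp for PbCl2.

Ksp = 1.03 × 10^-5

PbCl2(s) ⇌ Pb^2+ + 2 Cl^-
Stoichiometry gives [Cl^-] = (2/1)[Pb^2+] = 2.740 × 10^-2 M.
Ksp = [Pb^2+][Cl^-]^2
Ksp = 1.37 x 10^-2 × (2.740 × 10^-2)^2 = 1.03 × 10^-5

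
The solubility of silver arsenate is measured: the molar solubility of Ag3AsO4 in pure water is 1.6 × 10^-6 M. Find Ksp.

Ag3AsO4(s) ⇌ 3 Ag^+ + AsO4^3-
If s mol/L of Ag3AsO4 dissolves, [Ag^+] = 3s and [AsO4^3-] = s.
Ksp = [Ag^+]^3[AsO4^3-]
So Ksp = (3s)^3 × s = 27s^4
Ksp = 27 × (1.6 × 10^-6)^4 = 1.8 x 10^-22

Ksp ≈ 1.8 × 10^-22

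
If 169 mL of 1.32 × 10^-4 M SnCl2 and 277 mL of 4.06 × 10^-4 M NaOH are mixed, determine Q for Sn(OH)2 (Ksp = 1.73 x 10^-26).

Q ≈ 3.18 × 10^-12

Total volume = 169 + 277 = 446 mL.
[Sn^2+] = 1.32 × 10^-4 × (169/446) = 5.002 × 10^-5 M
[OH^-] = 4.06 × 10^-4 × (277/446) = 2.522 x 10^-4 M
Sn(OH)2(s) <=> Sn^2+(aq) + 2 OH^-(aq), so Q = [Sn^2+][OH^-]^2
Q = (5.002 × 10^-5)(2.522 x 10^-4)^2 = 3.18 × 10^-12
Q > Ksp, so Sn(OH)2 will precipitate.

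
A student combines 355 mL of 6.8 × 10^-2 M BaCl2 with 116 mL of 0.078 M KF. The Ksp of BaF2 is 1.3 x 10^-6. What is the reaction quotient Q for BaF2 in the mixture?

Total volume = 355 + 116 = 471 mL.
[Ba^2+] = 6.8 x 10^-2 × (355/471) = 5.13 x 10^-2 M
[F^-] = 7.8 × 10^-2 × (116/471) = 1.92 × 10^-2 M
BaF2(s) ⇌ Ba^2+(aq) + 2 F^-(aq), so Q = [Ba^2+][F^-]^2
Q = (5.13 x 10^-2)(1.92 × 10^-2)^2 = 1.9 × 10^-5
Q > Ksp, so BaF2 will precipitate.

1.9 × 10^-5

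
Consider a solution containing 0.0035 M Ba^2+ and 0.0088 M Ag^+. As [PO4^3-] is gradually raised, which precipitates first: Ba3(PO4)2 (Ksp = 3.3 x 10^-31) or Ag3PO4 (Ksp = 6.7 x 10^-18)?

Ba3(PO4)2

Precipitation of each salt starts when its ion product equals its Ksp.
For Ba3(PO4)2: 3.3 x 10^-31 = (0.0035)^3 × [PO4^3-]^2  ⇒  [PO4^3-] = 2.8 × 10^-12 M.
For Ag3PO4: 6.7 x 10^-18 = (0.0088)^3 × [PO4^3-]  ⇒  [PO4^3-] = 9.8 × 10^-12 M.
The salt with the lower threshold [PO4^3-] precipitates first: Ba3(PO4)2.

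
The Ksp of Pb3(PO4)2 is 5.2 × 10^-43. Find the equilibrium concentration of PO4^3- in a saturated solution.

2.7 × 10^-9 M

Pb3(PO4)2(s) <=> 3 Pb^2+(aq) + 2 PO4^3-(aq)
Ksp = [Pb^2+]^3[PO4^3-]^2
Let s = molar solubility. Then [Pb^2+] = 3s and [PO4^3-] = 2s.
So Ksp = (3s)^3 × (2s)^2 = 108s^5
s^5 = 5.2 × 10^-43 / 108, so s = 1.37 × 10^-9 M
[PO4^3-] = 2s = 2.7 x 10^-9 M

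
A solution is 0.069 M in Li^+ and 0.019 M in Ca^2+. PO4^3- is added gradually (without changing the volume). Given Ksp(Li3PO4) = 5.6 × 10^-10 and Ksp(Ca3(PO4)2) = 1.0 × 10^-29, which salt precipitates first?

Ca3(PO4)2

Precipitation of each salt starts when its ion product equals its Ksp.
For Li3PO4: 5.6 × 10^-10 = (0.069)^3 × [PO4^3-]  ⇒  [PO4^3-] = 1.7 × 10^-6 M.
For Ca3(PO4)2: 1.0 × 10^-29 = (0.019)^3 × [PO4^3-]^2  ⇒  [PO4^3-] = 1.2 x 10^-12 M.
The salt with the lower threshold [PO4^3-] precipitates first: Ca3(PO4)2.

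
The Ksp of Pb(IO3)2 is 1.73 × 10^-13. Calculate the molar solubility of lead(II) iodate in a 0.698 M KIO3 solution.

3.55 × 10^-13 M

Pb(IO3)2(s) ⇌ Pb^2+ + 2 IO3^-
Ksp = [Pb^2+][IO3^-]^2
Let s = moles of Pb(IO3)2 that dissolve per litre. [Pb^2+] = s, [IO3^-] = 0.698 + 2s ≈ 0.698 (Ksp is small, so little additional dissolves).
Ksp ≈ s × (0.698)^2
s = 3.55 x 10^-13 M
Check: 2s = 7.1 × 10^-13 ≪ 0.698, so the approximation is valid.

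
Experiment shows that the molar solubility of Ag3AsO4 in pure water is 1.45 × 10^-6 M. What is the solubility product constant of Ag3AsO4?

Ag3AsO4(s) <=> 3 Ag^+ + AsO4^3-
With molar solubility s: [Ag^+] = 3s, [AsO4^3-] = s.
Ksp = [Ag^+]^3[AsO4^3-]
So Ksp = (3s)^3 × s = 27s^4
With s = 1.45 × 10^-6: Ksp = 1.19 × 10^-22

Ksp ≈ 1.19 × 10^-22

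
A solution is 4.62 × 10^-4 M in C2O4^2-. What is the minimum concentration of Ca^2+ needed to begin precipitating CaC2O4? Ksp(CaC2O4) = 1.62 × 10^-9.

CaC2O4(s) ⇌ Ca^2+(aq) + C2O4^2-(aq)
Ksp = [Ca^2+][C2O4^2-]
Precipitation begins when Q = Ksp. With [C2O4^2-] = 4.62 × 10^-4 M:
1.62 × 10^-9 = (4.62 × 10^-4) × [Ca^2+]
[Ca^2+] = (1.62 × 10^-9 / 4.62 x 10^-4) = 3.51 × 10^-6 M

3.51e-6 M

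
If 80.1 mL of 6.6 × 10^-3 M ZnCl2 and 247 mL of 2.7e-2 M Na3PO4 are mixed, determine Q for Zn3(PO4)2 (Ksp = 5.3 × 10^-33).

Total volume = 80.1 + 247 = 327.1 mL.
[Zn^2+] = 6.6 x 10^-3 × (80.1/327.1) = 1.62 × 10^-3 M
[PO4^3-] = 2.7 x 10^-2 × (247/327.1) = 2.04 × 10^-2 M
Zn3(PO4)2(s) ⇌ 3 Zn^2+ + 2 PO4^3-, so Q = [Zn^2+]^3[PO4^3-]^2
Q = (1.62 × 10^-3)^3(2.04 × 10^-2)^2 = 1.8 × 10^-12
Q > Ksp, so Zn3(PO4)2 will precipitate.

Q ≈ 1.8 x 10^-12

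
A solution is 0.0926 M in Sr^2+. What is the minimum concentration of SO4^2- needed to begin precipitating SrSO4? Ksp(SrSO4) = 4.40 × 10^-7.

[SO4^2-] = 4.75 x 10^-6 M

SrSO4(s) <=> Sr^2+ + SO4^2-
Ksp = [Sr^2+][SO4^2-]
Precipitation begins when Q = Ksp. With [Sr^2+] = 0.0926 M:
4.40 × 10^-7 = (0.0926) × [SO4^2-]
[SO4^2-] = (4.40 × 10^-7 / 9.26 × 10^-2) = 4.75 × 10^-6 M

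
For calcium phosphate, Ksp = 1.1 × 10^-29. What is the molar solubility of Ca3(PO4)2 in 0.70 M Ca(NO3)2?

2.8 × 10^-15 M

Ca3(PO4)2(s) ⇌ 3 Ca^2+(aq) + 2 PO4^3-(aq)
Ksp = [Ca^2+]^3[PO4^3-]^2
If s mol/L dissolves here, [Ca^2+] = 0.70 + 3s ≈ 0.70, [PO4^3-] = 2s (since Ca^2+ from Ca(NO3)2 dominates).
Ksp ≈ (0.70)^3 × (2s)^2
s = 2.8 x 10^-15 M
Check: 3s = 8.5 × 10^-15 ≪ 0.70, so the approximation is valid.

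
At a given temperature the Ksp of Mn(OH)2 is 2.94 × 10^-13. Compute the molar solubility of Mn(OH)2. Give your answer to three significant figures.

Mn(OH)2(s) ⇌ Mn^2+(aq) + 2 OH^-(aq)
Ksp = [Mn^2+][OH^-]^2
If s mol/L of Mn(OH)2 dissolves, [Mn^2+] = s and [OH^-] = 2s.
Substituting: Ksp = s(2s)^2 = 4s^3
s = (2.94 × 10^-13 / 4)^(1/3) = 4.19 x 10^-5 M

4.19 × 10^-5 M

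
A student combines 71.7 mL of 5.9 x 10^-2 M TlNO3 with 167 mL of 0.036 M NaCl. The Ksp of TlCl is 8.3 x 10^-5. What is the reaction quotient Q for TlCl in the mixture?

Total volume = 71.7 + 167 = 238.7 mL.
[Tl^+] = 5.9 × 10^-2 × (71.7/238.7) = 1.77 × 10^-2 M
[Cl^-] = 3.6 × 10^-2 × (167/238.7) = 2.52 x 10^-2 M
TlCl(s) ⇌ Tl^+(aq) + Cl^-(aq), so Q = [Tl^+][Cl^-]
Q = (1.77 x 10^-2)(2.52 × 10^-2) = 4.5 × 10^-4
Q > Ksp, so TlCl will precipitate.

Q = 4.5 × 10^-4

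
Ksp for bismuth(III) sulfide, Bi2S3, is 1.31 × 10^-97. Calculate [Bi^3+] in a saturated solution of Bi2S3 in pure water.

Bi2S3(s) <=> 2 Bi^3+ + 3 S^2-
Ksp = [Bi^3+]^2[S^2-]^3
With molar solubility s: [Bi^3+] = 2s, [S^2-] = 3s.
So Ksp = (2s)^2 × (3s)^3 = 108s^5
s = (1.31 × 10^-97 / 108)^(1/5) = 1.647 x 10^-20 M
[Bi^3+] = 2s = 3.29 × 10^-20 M

[Bi^3+] ≈ 3.29 × 10^-20 M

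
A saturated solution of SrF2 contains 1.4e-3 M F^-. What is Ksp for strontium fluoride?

Ksp = 1.4 × 10^-9

SrF2(s) ⇌ Sr^2+ + 2 F^-
Stoichiometry gives [Sr^2+] = (1/2)[F^-] = 7.00 × 10^-4 M.
Ksp = [Sr^2+][F^-]^2
Ksp = 7.00 x 10^-4 × (1.4 x 10^-3)^2 = 1.4 × 10^-9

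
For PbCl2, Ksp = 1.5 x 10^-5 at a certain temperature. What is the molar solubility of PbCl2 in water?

PbCl2(s) <=> Pb^2+ + 2 Cl^-
Ksp = [Pb^2+][Cl^-]^2
With molar solubility s: [Pb^2+] = s, [Cl^-] = 2s.
So Ksp = s × (2s)^2 = 4s^3
s = (1.5 x 10^-5 / 4)^(1/3) = 1.6 × 10^-2 M

1.6e-2 M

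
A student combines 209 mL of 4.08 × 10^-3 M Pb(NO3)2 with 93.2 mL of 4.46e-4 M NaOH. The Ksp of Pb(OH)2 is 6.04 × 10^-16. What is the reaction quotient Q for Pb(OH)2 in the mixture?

5.34e-11

Total volume = 209 + 93.2 = 302.2 mL.
[Pb^2+] = 4.08 × 10^-3 × (209/302.2) = 2.822 x 10^-3 M
[OH^-] = 4.46 × 10^-4 × (93.2/302.2) = 1.375 x 10^-4 M
Pb(OH)2(s) <=> Pb^2+(aq) + 2 OH^-(aq), so Q = [Pb^2+][OH^-]^2
Q = (2.822 × 10^-3)(1.375 x 10^-4)^2 = 5.34 x 10^-11
Q > Ksp, so Pb(OH)2 will precipitate.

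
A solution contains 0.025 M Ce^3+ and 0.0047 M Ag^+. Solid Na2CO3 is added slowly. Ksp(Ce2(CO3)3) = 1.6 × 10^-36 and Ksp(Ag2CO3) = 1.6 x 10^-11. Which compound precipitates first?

Each salt begins to precipitate when Q = Ksp, i.e. when [CO3^2-] reaches its threshold.
For Ce2(CO3)3: 1.6 × 10^-36 = (0.025)^2 × [CO3^2-]^3  ⇒  [CO3^2-] = 1.4 x 10^-11 M.
For Ag2CO3: 1.6 x 10^-11 = (0.0047)^2 × [CO3^2-]  ⇒  [CO3^2-] = 7.2 × 10^-7 M.
The salt with the lower threshold [CO3^2-] precipitates first: Ce2(CO3)3.

Ce2(CO3)3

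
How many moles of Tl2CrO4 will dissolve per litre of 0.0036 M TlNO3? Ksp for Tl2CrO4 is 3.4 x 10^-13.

Tl2CrO4(s) ⇌ 2 Tl^+(aq) + CrO4^2-(aq)
Ksp = [Tl^+]^2[CrO4^2-]
Let s = moles of Tl2CrO4 that dissolve per litre. [Tl^+] = 0.0036 + 2s ≈ 0.0036, [CrO4^2-] = s (common-ion effect: Tl^+ is already 0.0036 M).
Ksp ≈ (0.0036)^2 × s
s = 2.6 x 10^-8 M
Check: 2s = 5.2 × 10^-8 ≪ 0.0036, so the approximation is valid.

s ≈ 2.6 × 10^-8 M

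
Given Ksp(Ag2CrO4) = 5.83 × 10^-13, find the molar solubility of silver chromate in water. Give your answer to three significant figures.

5.26 x 10^-5 M

Ag2CrO4(s) ⇌ 2 Ag^+(aq) + CrO4^2-(aq)
Ksp = [Ag^+]^2[CrO4^2-]
With molar solubility s: [Ag^+] = 2s, [CrO4^2-] = s.
So Ksp = (2s)^2 × s = 4s^3
s = (5.83 × 10^-13 / 4)^(1/3) = 5.26 × 10^-5 M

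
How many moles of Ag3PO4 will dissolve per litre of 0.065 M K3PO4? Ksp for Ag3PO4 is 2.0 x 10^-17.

Ag3PO4(s) ⇌ 3 Ag^+ + PO4^3-
Ksp = [Ag^+]^3[PO4^3-]
Let s be the molar solubility in this solution. [Ag^+] = 3s, [PO4^3-] = 0.065 + s ≈ 0.065 (since PO4^3- from K3PO4 dominates).
Ksp ≈ (3s)^3 × 0.065
s = 2.3 x 10^-6 M
Check: s = 2.3 × 10^-6 ≪ 0.065, so the approximation is valid.

2.3 × 10^-6 M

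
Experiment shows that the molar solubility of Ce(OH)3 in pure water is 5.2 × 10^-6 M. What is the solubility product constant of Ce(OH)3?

2.0 × 10^-20

Ce(OH)3(s) ⇌ Ce^3+(aq) + 3 OH^-(aq)
With molar solubility s: [Ce^3+] = s, [OH^-] = 3s.
Ksp = [Ce^3+][OH^-]^3
So Ksp = s × (3s)^3 = 27s^4
With s = 5.2 × 10^-6: Ksp = 2.0 × 10^-20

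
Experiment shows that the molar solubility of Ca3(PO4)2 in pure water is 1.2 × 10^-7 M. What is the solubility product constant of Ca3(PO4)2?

Ksp = 2.7 × 10^-33

Ca3(PO4)2(s) <=> 3 Ca^2+ + 2 PO4^3-
For each mole of Ca3(PO4)2 that dissolves: [Ca^2+] = 3s, [PO4^3-] = 2s.
Ksp = [Ca^2+]^3[PO4^3-]^2
Substituting: Ksp = (3s)^3(2s)^2 = 108s^5
Ksp = 108 × (1.2 x 10^-7)^5 = 2.7 × 10^-33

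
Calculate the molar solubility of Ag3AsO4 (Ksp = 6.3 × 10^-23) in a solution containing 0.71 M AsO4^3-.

s ≈ 1.5e-8 M

Ag3AsO4(s) ⇌ 3 Ag^+ + AsO4^3-
Ksp = [Ag^+]^3[AsO4^3-]
Let s be the molar solubility in this solution. [Ag^+] = 3s, [AsO4^3-] = 0.71 + s ≈ 0.71 (since the AsO4^3- already present dominates).
Ksp ≈ (3s)^3 × 0.71
s = 1.5 × 10^-8 M
Check: s = 1.5 x 10^-8 ≪ 0.71, so the approximation is valid.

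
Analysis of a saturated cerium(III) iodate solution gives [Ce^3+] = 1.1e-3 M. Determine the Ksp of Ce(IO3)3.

Ce(IO3)3(s) ⇌ Ce^3+(aq) + 3 IO3^-(aq)
Stoichiometry gives [IO3^-] = (3/1)[Ce^3+] = 3.30 × 10^-3 M.
Ksp = [Ce^3+][IO3^-]^3
Ksp = 1.1 × 10^-3 × (3.30 × 10^-3)^3 = 4.0 x 10^-11

4.0 × 10^-11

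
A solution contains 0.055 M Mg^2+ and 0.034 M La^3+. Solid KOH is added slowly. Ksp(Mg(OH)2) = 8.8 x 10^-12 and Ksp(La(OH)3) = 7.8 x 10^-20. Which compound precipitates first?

Precipitation of each salt starts when its ion product equals its Ksp.
For Mg(OH)2: 8.8 x 10^-12 = 0.055 × [OH^-]^2  ⇒  [OH^-] = 1.3 × 10^-5 M.
For La(OH)3: 7.8 x 10^-20 = 0.034 × [OH^-]^3  ⇒  [OH^-] = 1.3 × 10^-6 M.
The salt with the lower threshold [OH^-] precipitates first: La(OH)3.

La(OH)3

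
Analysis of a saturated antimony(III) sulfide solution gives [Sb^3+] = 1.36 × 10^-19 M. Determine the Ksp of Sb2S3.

Ksp ≈ 1.57 × 10^-94

Sb2S3(s) ⇌ 2 Sb^3+ + 3 S^2-
Stoichiometry gives [S^2-] = (3/2)[Sb^3+] = 2.040 x 10^-19 M.
Ksp = [Sb^3+]^2[S^2-]^3
Ksp = (1.36 × 10^-19)^2 × (2.040 x 10^-19)^3 = 1.57 × 10^-94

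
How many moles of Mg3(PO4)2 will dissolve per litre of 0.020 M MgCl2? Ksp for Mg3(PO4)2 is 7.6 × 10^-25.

s = 1.5 × 10^-10 M

Mg3(PO4)2(s) <=> 3 Mg^2+(aq) + 2 PO4^3-(aq)
Ksp = [Mg^2+]^3[PO4^3-]^2
Let s be the molar solubility in this solution. [Mg^2+] = 0.020 + 3s ≈ 0.020, [PO4^3-] = 2s (since Mg^2+ from MgCl2 dominates).
Ksp ≈ (0.020)^3 × (2s)^2
s = 1.5 x 10^-10 M
Check: 3s = 4.6 x 10^-10 ≪ 0.020, so the approximation is valid.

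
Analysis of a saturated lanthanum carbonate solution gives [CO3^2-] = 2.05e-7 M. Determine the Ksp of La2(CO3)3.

Ksp ≈ 1.61 × 10^-34

La2(CO3)3(s) ⇌ 2 La^3+(aq) + 3 CO3^2-(aq)
Stoichiometry gives [La^3+] = (2/3)[CO3^2-] = 1.367 × 10^-7 M.
Ksp = [La^3+]^2[CO3^2-]^3
Ksp = (1.367 x 10^-7)^2 × (2.05 × 10^-7)^3 = 1.61 x 10^-34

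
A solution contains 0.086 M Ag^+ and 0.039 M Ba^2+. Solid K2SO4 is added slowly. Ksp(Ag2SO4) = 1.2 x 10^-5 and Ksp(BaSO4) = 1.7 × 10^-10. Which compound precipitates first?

BaSO4

Each salt begins to precipitate when Q = Ksp, i.e. when [SO4^2-] reaches its threshold.
For Ag2SO4: 1.2 x 10^-5 = (0.086)^2 × [SO4^2-]  ⇒  [SO4^2-] = 1.6 × 10^-3 M.
For BaSO4: 1.7 × 10^-10 = 0.039 × [SO4^2-]  ⇒  [SO4^2-] = 4.4 × 10^-9 M.
The salt with the lower threshold [SO4^2-] precipitates first: BaSO4.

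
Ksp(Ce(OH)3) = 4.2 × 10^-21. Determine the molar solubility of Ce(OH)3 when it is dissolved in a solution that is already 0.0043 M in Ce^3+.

Ce(OH)3(s) ⇌ Ce^3+ + 3 OH^-
Ksp = [Ce^3+][OH^-]^3
Let s = moles of Ce(OH)3 that dissolve per litre. [Ce^3+] = 0.0043 + s ≈ 0.0043, [OH^-] = 3s (since the Ce^3+ already present dominates).
Ksp ≈ 0.0043 × (3s)^3
s = 3.3 × 10^-7 M
Check: s = 3.3 x 10^-7 ≪ 0.0043, so the approximation is valid.

s ≈ 3.3e-7 M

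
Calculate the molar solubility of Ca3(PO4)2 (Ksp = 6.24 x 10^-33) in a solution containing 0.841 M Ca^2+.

s ≈ 5.12 × 10^-17 M

Ca3(PO4)2(s) ⇌ 3 Ca^2+ + 2 PO4^3-
Ksp = [Ca^2+]^3[PO4^3-]^2
Let s be the molar solubility in this solution. [Ca^2+] = 0.841 + 3s ≈ 0.841, [PO4^3-] = 2s (common-ion effect: Ca^2+ is already 0.841 M).
Ksp ≈ (0.841)^3 × (2s)^2
s = 5.12 × 10^-17 M
Check: 3s = 1.5 x 10^-16 ≪ 0.841, so the approximation is valid.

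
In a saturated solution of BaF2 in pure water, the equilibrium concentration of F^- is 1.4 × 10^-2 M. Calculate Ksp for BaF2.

Ksp = 1.4 × 10^-6

BaF2(s) <=> Ba^2+(aq) + 2 F^-(aq)
Stoichiometry gives [Ba^2+] = (1/2)[F^-] = 7.00 × 10^-3 M.
Ksp = [Ba^2+][F^-]^2
Ksp = 7.00 x 10^-3 × (1.4 x 10^-2)^2 = 1.4 x 10^-6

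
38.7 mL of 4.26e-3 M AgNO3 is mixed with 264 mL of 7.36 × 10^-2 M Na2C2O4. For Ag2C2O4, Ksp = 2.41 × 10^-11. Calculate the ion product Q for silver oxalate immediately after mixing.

Total volume = 38.7 + 264 = 302.7 mL.
[Ag^+] = 4.26 × 10^-3 × (38.7/302.7) = 5.446 × 10^-4 M
[C2O4^2-] = 7.36 × 10^-2 × (264/302.7) = 6.419 × 10^-2 M
Ag2C2O4(s) ⇌ 2 Ag^+ + C2O4^2-, so Q = [Ag^+]^2[C2O4^2-]
Q = (5.446 × 10^-4)^2(6.419 × 10^-2) = 1.90 × 10^-8
Q > Ksp, so Ag2C2O4 will precipitate.

Q ≈ 1.90e-8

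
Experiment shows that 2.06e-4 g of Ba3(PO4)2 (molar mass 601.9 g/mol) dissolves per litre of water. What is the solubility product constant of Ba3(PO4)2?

Ksp ≈ 5.07 × 10^-31

Molar solubility s = (2.06 × 10^-4 g/L) / (601.9 g/mol) = 3.422 x 10^-7 M.
Ba3(PO4)2(s) <=> 3 Ba^2+ + 2 PO4^3-
With molar solubility s: [Ba^2+] = 3s, [PO4^3-] = 2s.
Ksp = [Ba^2+]^3[PO4^3-]^2
Ksp = (3s)^3(2s)^2 = 108s^5
With s = 3.422 x 10^-7: Ksp = 5.07 × 10^-31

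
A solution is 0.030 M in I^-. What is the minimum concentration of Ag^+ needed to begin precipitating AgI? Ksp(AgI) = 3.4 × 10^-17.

AgI(s) ⇌ Ag^+(aq) + I^-(aq)
Ksp = [Ag^+][I^-]
Precipitation begins when Q = Ksp. With [I^-] = 0.030 M:
3.4 × 10^-17 = (0.030) × [Ag^+]
[Ag^+] = (3.4 × 10^-17 / 3.0 × 10^-2) = 1.1 × 10^-15 M

[Ag^+] ≈ 1.1e-15 M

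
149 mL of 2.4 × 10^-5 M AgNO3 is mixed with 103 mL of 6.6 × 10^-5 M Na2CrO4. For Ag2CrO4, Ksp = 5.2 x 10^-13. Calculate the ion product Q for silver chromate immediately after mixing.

Total volume = 149 + 103 = 252 mL.
[Ag^+] = 2.4 × 10^-5 × (149/252) = 1.42 × 10^-5 M
[CrO4^2-] = 6.6 × 10^-5 × (103/252) = 2.70 x 10^-5 M
Ag2CrO4(s) ⇌ 2 Ag^+(aq) + CrO4^2-(aq), so Q = [Ag^+]^2[CrO4^2-]
Q = (1.42 × 10^-5)^2(2.70 × 10^-5) = 5.4 × 10^-15
Q < Ksp, so no precipitate of Ag2CrO4 forms.

5.4 × 10^-15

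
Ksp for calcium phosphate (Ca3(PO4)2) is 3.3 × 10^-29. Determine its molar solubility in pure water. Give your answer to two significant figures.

s = 7.9 × 10^-7 M

Ca3(PO4)2(s) <=> 3 Ca^2+ + 2 PO4^3-
Ksp = [Ca^2+]^3[PO4^3-]^2
With molar solubility s: [Ca^2+] = 3s, [PO4^3-] = 2s.
Substituting: Ksp = (3s)^3(2s)^2 = 108s^5
s^5 = 3.3 × 10^-29 / 108, so s = 7.9 × 10^-7 M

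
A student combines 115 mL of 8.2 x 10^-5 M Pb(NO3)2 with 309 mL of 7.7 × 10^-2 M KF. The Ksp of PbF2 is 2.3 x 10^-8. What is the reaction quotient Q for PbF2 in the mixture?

Q = 7.0 x 10^-8

Total volume = 115 + 309 = 424 mL.
[Pb^2+] = 8.2 × 10^-5 × (115/424) = 2.22 × 10^-5 M
[F^-] = 7.7 × 10^-2 × (309/424) = 5.61 × 10^-2 M
PbF2(s) <=> Pb^2+ + 2 F^-, so Q = [Pb^2+][F^-]^2
Q = (2.22 × 10^-5)(5.61 × 10^-2)^2 = 7.0 x 10^-8
Q > Ksp, so PbF2 will precipitate.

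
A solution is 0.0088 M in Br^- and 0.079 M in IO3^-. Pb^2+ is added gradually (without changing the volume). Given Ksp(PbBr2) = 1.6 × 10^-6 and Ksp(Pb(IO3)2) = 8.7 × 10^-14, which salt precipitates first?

Pb(IO3)2

Each salt begins to precipitate when Q = Ksp, i.e. when [Pb^2+] reaches its threshold.
For PbBr2: 1.6 × 10^-6 = (0.0088)^2 × [Pb^2+]  ⇒  [Pb^2+] = 2.1 × 10^-2 M.
For Pb(IO3)2: 8.7 × 10^-14 = (0.079)^2 × [Pb^2+]  ⇒  [Pb^2+] = 1.4 x 10^-11 M.
The salt with the lower threshold [Pb^2+] precipitates first: Pb(IO3)2.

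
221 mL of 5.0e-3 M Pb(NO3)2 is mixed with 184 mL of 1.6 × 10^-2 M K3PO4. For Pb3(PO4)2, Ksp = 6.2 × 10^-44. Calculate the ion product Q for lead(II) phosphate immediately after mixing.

Total volume = 221 + 184 = 405 mL.
[Pb^2+] = 5.0 × 10^-3 × (221/405) = 2.73 × 10^-3 M
[PO4^3-] = 1.6 x 10^-2 × (184/405) = 7.27 x 10^-3 M
Pb3(PO4)2(s) <=> 3 Pb^2+(aq) + 2 PO4^3-(aq), so Q = [Pb^2+]^3[PO4^3-]^2
Q = (2.73 × 10^-3)^3(7.27 × 10^-3)^2 = 1.1 × 10^-12
Q > Ksp, so Pb3(PO4)2 will precipitate.

1.1e-12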